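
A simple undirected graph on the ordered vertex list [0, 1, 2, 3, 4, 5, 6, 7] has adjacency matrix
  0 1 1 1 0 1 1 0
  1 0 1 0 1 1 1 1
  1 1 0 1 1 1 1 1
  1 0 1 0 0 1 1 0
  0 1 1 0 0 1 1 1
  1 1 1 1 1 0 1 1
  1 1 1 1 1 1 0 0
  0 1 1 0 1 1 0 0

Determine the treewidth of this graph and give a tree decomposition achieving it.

Every bag has size at most 5, so the width is 5 − 1 = 4 and tw(G) ≤ 4. On the other hand G contains the 5-clique {0, 1, 2, 5, 6}. A clique must lie in a single bag of any decomposition, so no decomposition can have width below 4. Therefore the treewidth is 4.

Treewidth 4.
Bags: B1 = {1, 2, 4, 5, 7}  B2 = {1, 2, 4, 5, 6}  B3 = {0, 1, 2, 5, 6}  B4 = {0, 2, 3, 5, 6}
Tree: B1–B2, B2–B3, B3–B4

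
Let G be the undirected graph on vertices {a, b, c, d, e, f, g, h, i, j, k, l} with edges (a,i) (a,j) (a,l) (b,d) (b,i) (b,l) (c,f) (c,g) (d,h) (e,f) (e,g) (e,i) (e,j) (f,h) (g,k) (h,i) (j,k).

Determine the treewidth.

3

A width-3 tree decomposition is:
Bags: B1 = {b, d, h, l}  B2 = {b, h, i, l}  B3 = {a, h, i, l}  B4 = {a, f, h, i}  B5 = {a, e, f, i}  B6 = {a, e, f, j}  B7 = {c, e, f, j}  B8 = {c, e, g, j}  B9 = {c, g, j, k}
Tree: B1–B2, B2–B3, B3–B4, B4–B5, B5–B6, B6–B7, B7–B8, B8–B9
The largest bag has 4 vertices, giving width 3; this decomposition certifies tw(G) ≤ 3. For the lower bound: the 4 vertex sets {b,d,l}, {h}, {i}, {a,e,f,j} are disjoint, each induces a connected subgraph, and every pair is joined by at least one edge of G. Contracting each set to a single vertex therefore yields K_{4} as a minor, and since treewidth is minor-monotone, tw(G) ≥ tw(K_{4}) = 3. Therefore the treewidth is 3.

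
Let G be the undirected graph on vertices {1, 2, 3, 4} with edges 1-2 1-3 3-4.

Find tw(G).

1

A width-1 tree decomposition is:
Bags: B1 = {1, 3}  B2 = {3, 4}  B3 = {1, 2}
Tree: B1–B2, B1–B3
Each bag holds 2 vertices, so the decomposition has width 1, which upper-bounds the treewidth. G has an edge, so its treewidth is at least 1. Combining the bounds, tw(G) = 1.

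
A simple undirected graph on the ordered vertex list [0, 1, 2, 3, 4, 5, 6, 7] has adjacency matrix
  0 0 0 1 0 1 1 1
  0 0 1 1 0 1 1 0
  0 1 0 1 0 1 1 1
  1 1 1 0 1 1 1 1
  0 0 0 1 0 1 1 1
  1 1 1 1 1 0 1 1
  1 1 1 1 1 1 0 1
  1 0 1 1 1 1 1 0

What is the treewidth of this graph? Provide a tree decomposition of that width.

Each bag holds 5 vertices, so the decomposition has width 4, which upper-bounds the treewidth. Conversely, {1, 2, 3, 5, 6} is a clique of size 5, and the vertices of any clique must share a bag in every tree decomposition; so some bag has ≥ 5 vertices and tw(G) ≥ 4. Hence tw(G) = 4 exactly.

Treewidth 4.
One such decomposition:
Bags: B1 = {2, 3, 5, 6, 7}  B2 = {1, 2, 3, 5, 6}  B3 = {0, 3, 5, 6, 7}  B4 = {3, 4, 5, 6, 7}
Tree: B1–B2, B1–B3, B3–B4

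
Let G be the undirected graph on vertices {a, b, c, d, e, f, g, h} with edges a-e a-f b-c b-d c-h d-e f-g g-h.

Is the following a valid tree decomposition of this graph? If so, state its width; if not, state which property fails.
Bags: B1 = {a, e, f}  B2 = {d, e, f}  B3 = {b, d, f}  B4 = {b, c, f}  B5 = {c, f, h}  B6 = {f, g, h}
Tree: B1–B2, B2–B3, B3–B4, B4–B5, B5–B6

Yes; width 2.

Checking the three conditions: (i) the bags cover all of {a, b, c, d, e, f, g, h}; (ii) for each edge, some bag contains both endpoints; (iii) the bags containing any fixed vertex form a subtree. All hold, so the decomposition is valid with width 3 − 1 = 2.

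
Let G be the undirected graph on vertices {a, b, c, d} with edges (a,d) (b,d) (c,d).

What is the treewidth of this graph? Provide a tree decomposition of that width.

Treewidth 1.
Bags: B1 = {b, d}  B2 = {a, d}  B3 = {c, d}
Tree: B1–B2, B1–B3

The largest bag has 2 vertices, giving width 1; this decomposition certifies tw(G) ≤ 1. G has an edge, so its treewidth is at least 1. Therefore the treewidth is 1.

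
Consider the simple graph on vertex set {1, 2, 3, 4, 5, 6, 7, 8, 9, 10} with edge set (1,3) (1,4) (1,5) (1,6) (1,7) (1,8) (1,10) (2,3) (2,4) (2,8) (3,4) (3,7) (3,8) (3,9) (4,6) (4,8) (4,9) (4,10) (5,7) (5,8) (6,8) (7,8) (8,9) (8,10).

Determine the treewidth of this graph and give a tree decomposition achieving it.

Treewidth 3.
One such decomposition:
Bags: B1 = {3, 4, 8, 9}  B2 = {1, 3, 4, 8}  B3 = {1, 3, 7, 8}  B4 = {1, 4, 8, 10}  B5 = {2, 3, 4, 8}  B6 = {1, 4, 6, 8}  B7 = {1, 5, 7, 8}
Tree: B1–B2, B2–B3, B2–B4, B2–B5, B2–B6, B3–B7

Each bag holds 4 vertices, so the decomposition has width 3, which upper-bounds the treewidth. On the other hand G contains the 4-clique {1, 4, 8, 10}. A clique must lie in a single bag of any decomposition, so no decomposition can have width below 3. The upper and lower bounds meet at 3, so that is the treewidth.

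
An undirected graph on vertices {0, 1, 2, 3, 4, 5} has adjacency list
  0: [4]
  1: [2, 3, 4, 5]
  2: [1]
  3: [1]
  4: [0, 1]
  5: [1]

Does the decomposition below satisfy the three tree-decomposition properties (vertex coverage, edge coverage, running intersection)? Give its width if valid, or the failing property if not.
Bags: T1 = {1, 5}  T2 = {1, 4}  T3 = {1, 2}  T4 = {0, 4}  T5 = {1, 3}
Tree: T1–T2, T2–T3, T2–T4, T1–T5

Every vertex of G appears in some bag (union = {0, 1, 2, 3, 4, 5}); every edge is covered by a bag; and for each vertex v the set of bags containing v is connected in the bag tree. The decomposition is therefore valid. The largest bag has 2 vertices, so the width is 1.

Yes; width 1.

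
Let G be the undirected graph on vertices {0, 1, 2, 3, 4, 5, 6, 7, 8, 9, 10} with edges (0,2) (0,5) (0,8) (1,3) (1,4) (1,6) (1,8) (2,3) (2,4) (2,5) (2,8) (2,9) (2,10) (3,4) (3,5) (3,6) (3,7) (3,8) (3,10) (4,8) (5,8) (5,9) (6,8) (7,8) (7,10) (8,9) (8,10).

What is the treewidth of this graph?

3

A width-3 tree decomposition is:
Bags: B1 = {2, 3, 5, 8}  B2 = {0, 2, 5, 8}  B3 = {2, 3, 4, 8}  B4 = {2, 5, 8, 9}  B5 = {2, 3, 8, 10}  B6 = {1, 3, 4, 8}  B7 = {3, 7, 8, 10}  B8 = {1, 3, 6, 8}
Tree: B1–B2, B1–B3, B1–B4, B1–B5, B3–B6, B5–B7, B6–B8
Every bag has size at most 4, so the width is 4 − 1 = 3 and tw(G) ≤ 3. On the other hand G contains the 4-clique {0, 2, 5, 8}. A clique must lie in a single bag of any decomposition, so no decomposition can have width below 3. The upper and lower bounds meet at 3, so that is the treewidth.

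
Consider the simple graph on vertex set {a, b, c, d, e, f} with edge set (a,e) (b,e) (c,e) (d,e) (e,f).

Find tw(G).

A width-1 tree decomposition is:
Bags: B1 = {a, e}  B2 = {c, e}  B3 = {d, e}  B4 = {b, e}  B5 = {e, f}
Tree: B1–B2, B2–B3, B3–B4, B3–B5
The largest bag has 2 vertices, giving width 1; this decomposition certifies tw(G) ≤ 1. Any graph with an edge has treewidth ≥ 1, and G has the edge e–a. Hence tw(G) = 1 exactly.

1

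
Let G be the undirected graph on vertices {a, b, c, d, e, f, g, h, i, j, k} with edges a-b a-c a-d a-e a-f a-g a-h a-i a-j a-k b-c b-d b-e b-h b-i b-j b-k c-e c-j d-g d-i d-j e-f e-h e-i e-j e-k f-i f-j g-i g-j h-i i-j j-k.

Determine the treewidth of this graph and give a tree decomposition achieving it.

The largest bag has 5 vertices, giving width 4; this decomposition certifies tw(G) ≤ 4. On the other hand G contains the 5-clique {a, d, g, i, j}. A clique must lie in a single bag of any decomposition, so no decomposition can have width below 4. Hence tw(G) = 4 exactly.

Treewidth 4.
One such decomposition:
Bags: B1 = {a, b, e, j, k}  B2 = {a, b, e, i, j}  B3 = {a, b, d, i, j}  B4 = {a, e, f, i, j}  B5 = {a, b, e, h, i}  B6 = {a, b, c, e, j}  B7 = {a, d, g, i, j}
Tree: B1–B2, B2–B3, B2–B4, B2–B5, B2–B6, B3–B7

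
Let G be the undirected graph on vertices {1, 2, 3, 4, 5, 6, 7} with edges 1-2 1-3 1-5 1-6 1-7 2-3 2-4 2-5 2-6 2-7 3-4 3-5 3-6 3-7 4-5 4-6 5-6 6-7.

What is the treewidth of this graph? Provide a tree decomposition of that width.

Each bag holds 5 vertices, so the decomposition has width 4, which upper-bounds the treewidth. Conversely, {1, 2, 3, 5, 6} is a clique of size 5, and the vertices of any clique must share a bag in every tree decomposition; so some bag has ≥ 5 vertices and tw(G) ≥ 4. The upper and lower bounds meet at 4, so that is the treewidth.

Treewidth 4.
One optimal decomposition is:
Bags: B1 = {1, 2, 3, 5, 6}  B2 = {2, 3, 4, 5, 6}  B3 = {1, 2, 3, 6, 7}
Tree: B1–B2, B1–B3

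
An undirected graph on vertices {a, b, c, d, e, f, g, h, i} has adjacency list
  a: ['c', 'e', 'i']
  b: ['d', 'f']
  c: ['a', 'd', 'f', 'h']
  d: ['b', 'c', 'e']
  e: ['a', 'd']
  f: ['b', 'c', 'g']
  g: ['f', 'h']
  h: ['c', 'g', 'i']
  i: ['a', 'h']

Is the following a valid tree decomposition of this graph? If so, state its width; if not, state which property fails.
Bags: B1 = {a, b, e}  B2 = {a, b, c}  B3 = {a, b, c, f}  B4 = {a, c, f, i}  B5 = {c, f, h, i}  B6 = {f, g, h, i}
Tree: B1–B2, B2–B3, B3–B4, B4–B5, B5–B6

A tree decomposition must satisfy three properties: every vertex lies in some bag; for every edge, both endpoints lie together in some bag; and for every vertex, the bags containing it form a connected subtree. Here vertex d appears in no bag, so the decomposition is invalid.

No — vertex d appears in no bag.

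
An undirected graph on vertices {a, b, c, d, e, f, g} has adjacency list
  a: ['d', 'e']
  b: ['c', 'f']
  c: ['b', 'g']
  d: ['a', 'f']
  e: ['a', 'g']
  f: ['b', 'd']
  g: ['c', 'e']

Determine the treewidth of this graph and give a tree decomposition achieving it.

Every bag has size at most 3, so the width is 3 − 1 = 2 and tw(G) ≤ 2. For the lower bound, G contains the cycle c–b–f–d–a–e–g–c, so G is not a forest; only forests have treewidth ≤ 1, hence tw(G) ≥ 2. Hence tw(G) = 2 exactly.

Treewidth 2.
Bags: B1 = {b, c, f}  B2 = {c, d, f}  B3 = {a, c, d}  B4 = {a, c, e}  B5 = {c, e, g}
Tree: B1–B2, B2–B3, B3–B4, B4–B5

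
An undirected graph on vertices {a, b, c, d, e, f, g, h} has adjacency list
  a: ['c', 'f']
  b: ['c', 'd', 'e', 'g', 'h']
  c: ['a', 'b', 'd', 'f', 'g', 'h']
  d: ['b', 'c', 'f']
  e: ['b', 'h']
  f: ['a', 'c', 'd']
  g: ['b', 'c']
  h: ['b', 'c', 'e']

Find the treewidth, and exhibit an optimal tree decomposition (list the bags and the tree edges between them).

Treewidth 2.
One optimal decomposition is:
Bags: B1 = {c, d, f}  B2 = {b, c, d}  B3 = {b, c, h}  B4 = {b, c, g}  B5 = {b, e, h}  B6 = {a, c, f}
Tree: B1–B2, B2–B3, B2–B4, B3–B5, B1–B6

Each bag holds 3 vertices, so the decomposition has width 2, which upper-bounds the treewidth. On the other hand G contains the 3-clique {b, e, h}. A clique must lie in a single bag of any decomposition, so no decomposition can have width below 2. The upper and lower bounds meet at 2, so that is the treewidth.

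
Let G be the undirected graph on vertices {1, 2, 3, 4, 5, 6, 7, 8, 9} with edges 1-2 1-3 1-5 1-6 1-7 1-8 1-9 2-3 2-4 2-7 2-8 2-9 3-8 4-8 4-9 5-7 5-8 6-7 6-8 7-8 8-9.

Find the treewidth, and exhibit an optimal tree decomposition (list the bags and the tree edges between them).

Each bag holds 4 vertices, so the decomposition has width 3, which upper-bounds the treewidth. For the lower bound, the 4 vertices {1, 2, 8, 9} are pairwise adjacent, and any tree decomposition puts a clique entirely inside one bag — forcing width ≥ 3. Therefore the treewidth is 3.

Treewidth 3.
Bags: B1 = {1, 2, 8, 9}  B2 = {2, 4, 8, 9}  B3 = {1, 2, 7, 8}  B4 = {1, 5, 7, 8}  B5 = {1, 6, 7, 8}  B6 = {1, 2, 3, 8}
Tree: B1–B2, B1–B3, B3–B4, B4–B5, B3–B6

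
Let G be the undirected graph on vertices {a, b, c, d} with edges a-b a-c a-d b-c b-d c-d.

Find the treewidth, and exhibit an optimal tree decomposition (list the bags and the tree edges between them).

With just one bag of size 4, the width is 4 − 1 = 3, so tw(G) ≤ 3. On the other hand G contains the 4-clique {a, b, c, d}. A clique must lie in a single bag of any decomposition, so no decomposition can have width below 3. The upper and lower bounds meet at 3, so that is the treewidth.

Treewidth 3.
Bags: B1 = {a, b, c, d}
Tree: (single bag)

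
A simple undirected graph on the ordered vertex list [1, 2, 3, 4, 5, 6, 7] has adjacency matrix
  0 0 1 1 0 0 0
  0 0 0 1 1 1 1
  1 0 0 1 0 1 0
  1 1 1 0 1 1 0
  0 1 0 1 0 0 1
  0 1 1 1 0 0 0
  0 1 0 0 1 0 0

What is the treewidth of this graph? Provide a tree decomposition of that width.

Every bag has size at most 3, so the width is 3 − 1 = 2 and tw(G) ≤ 2. Conversely, {1, 3, 4} is a clique of size 3, and the vertices of any clique must share a bag in every tree decomposition; so some bag has ≥ 3 vertices and tw(G) ≥ 2. Combining the bounds, tw(G) = 2.

Treewidth 2.
One such decomposition:
Bags: B1 = {3, 4, 6}  B2 = {2, 4, 6}  B3 = {2, 4, 5}  B4 = {2, 5, 7}  B5 = {1, 3, 4}
Tree: B1–B2, B2–B3, B3–B4, B1–B5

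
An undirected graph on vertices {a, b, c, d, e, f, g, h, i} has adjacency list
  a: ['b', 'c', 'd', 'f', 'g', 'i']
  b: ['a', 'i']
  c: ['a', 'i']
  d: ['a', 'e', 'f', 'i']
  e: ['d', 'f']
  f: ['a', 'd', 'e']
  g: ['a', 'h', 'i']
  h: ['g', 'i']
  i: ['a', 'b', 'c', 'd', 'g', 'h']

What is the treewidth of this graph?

A width-2 tree decomposition is:
Bags: B1 = {a, b, i}  B2 = {a, g, i}  B3 = {g, h, i}  B4 = {a, d, i}  B5 = {a, d, f}  B6 = {a, c, i}  B7 = {d, e, f}
Tree: B1–B2, B2–B3, B1–B4, B4–B5, B4–B6, B5–B7
Each bag holds 3 vertices, so the decomposition has width 2, which upper-bounds the treewidth. For the lower bound, the 3 vertices {d, e, f} are pairwise adjacent, and any tree decomposition puts a clique entirely inside one bag — forcing width ≥ 2. Hence tw(G) = 2 exactly.

2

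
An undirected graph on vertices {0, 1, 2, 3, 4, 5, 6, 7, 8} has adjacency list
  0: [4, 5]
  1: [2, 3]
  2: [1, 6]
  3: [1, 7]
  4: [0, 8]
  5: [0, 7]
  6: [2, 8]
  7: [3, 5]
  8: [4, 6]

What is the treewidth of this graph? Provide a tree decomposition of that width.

Treewidth 2.
One optimal decomposition is:
Bags: B1 = {1, 2, 6}  B2 = {1, 6, 8}  B3 = {1, 4, 8}  B4 = {0, 1, 4}  B5 = {0, 1, 5}  B6 = {1, 5, 7}  B7 = {1, 3, 7}
Tree: B1–B2, B2–B3, B3–B4, B4–B5, B5–B6, B6–B7

Each bag holds 3 vertices, so the decomposition has width 2, which upper-bounds the treewidth. The edges 1–2–6–8–4–0–5–7–3–1 form a cycle, so G is not a tree and its treewidth is at least 2. Combining the bounds, tw(G) = 2.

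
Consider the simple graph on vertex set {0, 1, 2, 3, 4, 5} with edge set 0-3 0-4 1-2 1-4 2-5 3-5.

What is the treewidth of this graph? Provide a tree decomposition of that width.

Treewidth 2.
One optimal decomposition is:
Bags: B1 = {1, 2, 4}  B2 = {2, 4, 5}  B3 = {3, 4, 5}  B4 = {0, 3, 4}
Tree: B1–B2, B2–B3, B3–B4

Every bag has size at most 3, so the width is 3 − 1 = 2 and tw(G) ≤ 2. The edges 4–1–2–5–3–0–4 form a cycle, so G is not a tree and its treewidth is at least 2. Combining the bounds, tw(G) = 2.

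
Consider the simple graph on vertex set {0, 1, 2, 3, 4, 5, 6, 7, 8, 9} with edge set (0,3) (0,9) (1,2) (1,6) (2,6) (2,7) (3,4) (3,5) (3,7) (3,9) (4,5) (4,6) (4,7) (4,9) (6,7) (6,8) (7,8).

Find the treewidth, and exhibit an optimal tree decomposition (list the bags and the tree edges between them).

Treewidth 2.
Bags: B1 = {6, 7, 8}  B2 = {4, 6, 7}  B3 = {2, 6, 7}  B4 = {3, 4, 7}  B5 = {3, 4, 9}  B6 = {3, 4, 5}  B7 = {1, 2, 6}  B8 = {0, 3, 9}
Tree: B1–B2, B2–B3, B2–B4, B4–B5, B4–B6, B3–B7, B5–B8

Every bag has size at most 3, so the width is 3 − 1 = 2 and tw(G) ≤ 2. For the lower bound, the 3 vertices {1, 2, 6} are pairwise adjacent, and any tree decomposition puts a clique entirely inside one bag — forcing width ≥ 2. Combining the bounds, tw(G) = 2.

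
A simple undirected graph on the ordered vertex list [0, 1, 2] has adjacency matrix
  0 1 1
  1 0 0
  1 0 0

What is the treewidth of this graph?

1

A width-1 tree decomposition is:
Bags: B1 = {0, 1}  B2 = {0, 2}
Tree: B1–B2
Every bag has size at most 2, so the width is 2 − 1 = 1 and tw(G) ≤ 1. G has an edge, so its treewidth is at least 1. Combining the bounds, tw(G) = 1.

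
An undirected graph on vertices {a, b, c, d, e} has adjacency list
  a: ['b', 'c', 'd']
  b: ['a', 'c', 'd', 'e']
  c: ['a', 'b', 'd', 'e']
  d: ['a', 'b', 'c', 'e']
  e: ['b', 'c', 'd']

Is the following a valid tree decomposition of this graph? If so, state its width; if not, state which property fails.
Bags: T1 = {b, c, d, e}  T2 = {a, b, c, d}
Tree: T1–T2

Yes; width 3.

Every vertex of G appears in some bag (union = {a, b, c, d, e}); every edge is covered by a bag; and for each vertex v the set of bags containing v is connected in the bag tree. The decomposition is therefore valid. The largest bag has 4 vertices, so the width is 3.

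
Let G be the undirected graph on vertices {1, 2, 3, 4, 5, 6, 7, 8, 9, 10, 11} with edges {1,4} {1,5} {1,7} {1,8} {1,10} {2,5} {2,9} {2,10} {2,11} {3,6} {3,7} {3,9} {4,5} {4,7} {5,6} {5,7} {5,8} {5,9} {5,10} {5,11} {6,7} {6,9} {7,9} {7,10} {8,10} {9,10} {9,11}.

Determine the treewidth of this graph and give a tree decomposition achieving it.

Treewidth 3.
One optimal decomposition is:
Bags: B1 = {1, 5, 7, 10}  B2 = {5, 7, 9, 10}  B3 = {1, 5, 8, 10}  B4 = {5, 6, 7, 9}  B5 = {3, 6, 7, 9}  B6 = {1, 4, 5, 7}  B7 = {2, 5, 9, 10}  B8 = {2, 5, 9, 11}
Tree: B1–B2, B1–B3, B2–B4, B4–B5, B1–B6, B2–B7, B7–B8

The largest bag has 4 vertices, giving width 3; this decomposition certifies tw(G) ≤ 3. For the lower bound, the 4 vertices {3, 6, 7, 9} are pairwise adjacent, and any tree decomposition puts a clique entirely inside one bag — forcing width ≥ 3. Combining the bounds, tw(G) = 3.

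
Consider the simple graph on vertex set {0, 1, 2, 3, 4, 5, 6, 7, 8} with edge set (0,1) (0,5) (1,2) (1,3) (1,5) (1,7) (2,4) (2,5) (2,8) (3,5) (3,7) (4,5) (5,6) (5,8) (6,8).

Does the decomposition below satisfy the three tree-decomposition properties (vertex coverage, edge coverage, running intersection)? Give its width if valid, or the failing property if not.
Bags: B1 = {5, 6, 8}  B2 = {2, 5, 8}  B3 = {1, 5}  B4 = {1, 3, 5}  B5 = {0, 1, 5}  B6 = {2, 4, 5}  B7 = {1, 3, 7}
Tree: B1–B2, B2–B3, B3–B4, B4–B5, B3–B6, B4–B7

No — edge (2,1) lies in no bag.

A tree decomposition must satisfy three properties: every vertex lies in some bag; for every edge, both endpoints lie together in some bag; and for every vertex, the bags containing it form a connected subtree. Here edge (2,1) lies in no bag, so the decomposition is invalid.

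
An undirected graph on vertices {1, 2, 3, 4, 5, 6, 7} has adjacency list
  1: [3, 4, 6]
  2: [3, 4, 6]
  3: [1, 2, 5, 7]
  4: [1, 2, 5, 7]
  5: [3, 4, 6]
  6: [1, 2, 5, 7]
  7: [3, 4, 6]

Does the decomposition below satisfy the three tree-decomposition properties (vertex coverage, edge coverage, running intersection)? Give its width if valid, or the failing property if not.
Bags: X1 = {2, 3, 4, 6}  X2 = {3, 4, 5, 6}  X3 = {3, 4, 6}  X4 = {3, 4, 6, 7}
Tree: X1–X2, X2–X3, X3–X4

A tree decomposition must satisfy three properties: every vertex lies in some bag; for every edge, both endpoints lie together in some bag; and for every vertex, the bags containing it form a connected subtree. Here vertex 1 appears in no bag, so the decomposition is invalid.

No — vertex 1 appears in no bag.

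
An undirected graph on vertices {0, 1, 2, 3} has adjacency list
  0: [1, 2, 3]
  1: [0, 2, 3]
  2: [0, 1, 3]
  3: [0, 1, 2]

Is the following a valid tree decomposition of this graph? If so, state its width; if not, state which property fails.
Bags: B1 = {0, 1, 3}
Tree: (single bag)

A tree decomposition must satisfy three properties: every vertex lies in some bag; for every edge, both endpoints lie together in some bag; and for every vertex, the bags containing it form a connected subtree. Here vertex 2 appears in no bag, so the decomposition is invalid.

No — vertex 2 appears in no bag.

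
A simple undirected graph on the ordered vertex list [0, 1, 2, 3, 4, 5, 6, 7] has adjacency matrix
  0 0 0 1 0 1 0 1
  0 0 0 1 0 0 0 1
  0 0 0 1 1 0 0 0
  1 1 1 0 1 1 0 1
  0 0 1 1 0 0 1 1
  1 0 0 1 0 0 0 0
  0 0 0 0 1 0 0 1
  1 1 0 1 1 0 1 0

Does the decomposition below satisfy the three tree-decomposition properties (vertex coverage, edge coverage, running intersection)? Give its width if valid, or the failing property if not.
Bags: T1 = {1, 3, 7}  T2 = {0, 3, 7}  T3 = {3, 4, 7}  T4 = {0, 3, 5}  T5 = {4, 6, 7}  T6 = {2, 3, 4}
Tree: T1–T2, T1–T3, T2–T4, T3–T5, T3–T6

Yes; width 2.

Checking the three conditions: (i) the bags cover all of {0, 1, 2, 3, 4, 5, 6, 7}; (ii) for each edge, some bag contains both endpoints; (iii) the bags containing any fixed vertex form a subtree. All hold, so the decomposition is valid with width 3 − 1 = 2.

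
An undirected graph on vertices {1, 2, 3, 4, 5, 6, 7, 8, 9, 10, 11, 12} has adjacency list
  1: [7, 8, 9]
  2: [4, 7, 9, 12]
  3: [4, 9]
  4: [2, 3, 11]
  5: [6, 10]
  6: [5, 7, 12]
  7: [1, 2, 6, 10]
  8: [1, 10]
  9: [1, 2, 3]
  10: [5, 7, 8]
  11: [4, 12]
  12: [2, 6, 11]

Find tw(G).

A width-3 tree decomposition is:
Bags: B1 = {3, 4, 9, 11}  B2 = {2, 4, 9, 11}  B3 = {2, 9, 11, 12}  B4 = {1, 2, 9, 12}  B5 = {1, 2, 7, 12}  B6 = {1, 6, 7, 12}  B7 = {1, 6, 7, 8}  B8 = {6, 7, 8, 10}  B9 = {5, 6, 8, 10}
Tree: B1–B2, B2–B3, B3–B4, B4–B5, B5–B6, B6–B7, B7–B8, B8–B9
Each bag holds 4 vertices, so the decomposition has width 3, which upper-bounds the treewidth. For the lower bound: the 4 vertex sets {3,4,11}, {9}, {2}, {1,6,7,12} are disjoint, each induces a connected subgraph, and every pair is joined by at least one edge of G. Contracting each set to a single vertex therefore yields K_{4} as a minor, and since treewidth is minor-monotone, tw(G) ≥ tw(K_{4}) = 3. Combining the bounds, tw(G) = 3.

3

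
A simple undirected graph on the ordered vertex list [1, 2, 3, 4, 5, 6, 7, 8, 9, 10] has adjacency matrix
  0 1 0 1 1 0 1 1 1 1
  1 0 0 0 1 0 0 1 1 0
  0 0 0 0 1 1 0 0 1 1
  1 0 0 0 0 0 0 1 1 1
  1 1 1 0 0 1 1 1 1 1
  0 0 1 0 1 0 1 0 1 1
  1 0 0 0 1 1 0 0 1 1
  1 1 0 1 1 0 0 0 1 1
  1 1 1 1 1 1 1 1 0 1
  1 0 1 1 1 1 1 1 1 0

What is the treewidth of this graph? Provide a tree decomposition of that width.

Treewidth 4.
One such decomposition:
Bags: B1 = {1, 5, 7, 9, 10}  B2 = {1, 5, 8, 9, 10}  B3 = {5, 6, 7, 9, 10}  B4 = {1, 4, 8, 9, 10}  B5 = {1, 2, 5, 8, 9}  B6 = {3, 5, 6, 9, 10}
Tree: B1–B2, B1–B3, B2–B4, B2–B5, B3–B6

Every bag has size at most 5, so the width is 5 − 1 = 4 and tw(G) ≤ 4. Conversely, {1, 4, 8, 9, 10} is a clique of size 5, and the vertices of any clique must share a bag in every tree decomposition; so some bag has ≥ 5 vertices and tw(G) ≥ 4. Combining the bounds, tw(G) = 4.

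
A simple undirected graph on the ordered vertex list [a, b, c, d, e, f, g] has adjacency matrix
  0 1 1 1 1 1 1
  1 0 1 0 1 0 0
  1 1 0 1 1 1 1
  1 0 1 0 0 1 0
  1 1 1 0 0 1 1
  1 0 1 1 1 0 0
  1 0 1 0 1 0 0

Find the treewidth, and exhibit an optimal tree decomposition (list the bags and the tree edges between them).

Each bag holds 4 vertices, so the decomposition has width 3, which upper-bounds the treewidth. Conversely, {a, c, d, f} is a clique of size 4, and the vertices of any clique must share a bag in every tree decomposition; so some bag has ≥ 4 vertices and tw(G) ≥ 3. The upper and lower bounds meet at 3, so that is the treewidth.

Treewidth 3.
One optimal decomposition is:
Bags: B1 = {a, c, e, f}  B2 = {a, b, c, e}  B3 = {a, c, d, f}  B4 = {a, c, e, g}
Tree: B1–B2, B1–B3, B1–B4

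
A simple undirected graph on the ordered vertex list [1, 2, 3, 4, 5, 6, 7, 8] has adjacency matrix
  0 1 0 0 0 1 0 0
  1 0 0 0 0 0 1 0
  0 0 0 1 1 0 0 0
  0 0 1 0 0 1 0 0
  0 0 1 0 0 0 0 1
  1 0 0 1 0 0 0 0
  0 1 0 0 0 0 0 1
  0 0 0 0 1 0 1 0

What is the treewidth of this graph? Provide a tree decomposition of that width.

Treewidth 2.
One such decomposition:
Bags: B1 = {1, 2, 7}  B2 = {1, 6, 7}  B3 = {4, 6, 7}  B4 = {3, 4, 7}  B5 = {3, 5, 7}  B6 = {5, 7, 8}
Tree: B1–B2, B2–B3, B3–B4, B4–B5, B5–B6

Every bag has size at most 3, so the width is 3 − 1 = 2 and tw(G) ≤ 2. For the lower bound, G contains the cycle 7–2–1–6–4–3–5–8–7, so G is not a forest; only forests have treewidth ≤ 1, hence tw(G) ≥ 2. Therefore the treewidth is 2.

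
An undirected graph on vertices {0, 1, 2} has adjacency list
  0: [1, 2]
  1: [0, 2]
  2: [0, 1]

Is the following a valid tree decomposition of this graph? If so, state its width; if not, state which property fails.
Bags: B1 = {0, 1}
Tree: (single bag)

No — vertex 2 appears in no bag.

A tree decomposition must satisfy three properties: every vertex lies in some bag; for every edge, both endpoints lie together in some bag; and for every vertex, the bags containing it form a connected subtree. Here vertex 2 appears in no bag, so the decomposition is invalid.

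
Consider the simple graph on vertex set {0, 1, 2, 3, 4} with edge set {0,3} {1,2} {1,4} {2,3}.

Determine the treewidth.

A width-1 tree decomposition is:
Bags: B1 = {0, 3}  B2 = {2, 3}  B3 = {1, 2}  B4 = {1, 4}
Tree: B1–B2, B2–B3, B3–B4
Each bag holds 2 vertices, so the decomposition has width 1, which upper-bounds the treewidth. Any graph with an edge has treewidth ≥ 1, and G has the edge 0–3. Hence tw(G) = 1 exactly.

1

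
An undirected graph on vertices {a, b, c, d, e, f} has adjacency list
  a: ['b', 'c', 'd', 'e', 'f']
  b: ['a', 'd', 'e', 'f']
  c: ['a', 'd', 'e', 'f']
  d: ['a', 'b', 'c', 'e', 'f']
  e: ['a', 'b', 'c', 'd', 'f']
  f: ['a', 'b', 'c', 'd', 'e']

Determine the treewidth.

A width-4 tree decomposition is:
Bags: B1 = {a, c, d, e, f}  B2 = {a, b, d, e, f}
Tree: B1–B2
Every bag has size at most 5, so the width is 5 − 1 = 4 and tw(G) ≤ 4. On the other hand G contains the 5-clique {a, c, d, e, f}. A clique must lie in a single bag of any decomposition, so no decomposition can have width below 4. Hence tw(G) = 4 exactly.

4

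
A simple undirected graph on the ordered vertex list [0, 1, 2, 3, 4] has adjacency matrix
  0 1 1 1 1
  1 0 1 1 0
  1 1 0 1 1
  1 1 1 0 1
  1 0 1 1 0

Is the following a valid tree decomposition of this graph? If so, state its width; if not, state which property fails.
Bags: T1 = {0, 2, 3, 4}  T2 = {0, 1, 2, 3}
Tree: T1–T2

Every vertex of G appears in some bag (union = {0, 1, 2, 3, 4}); every edge is covered by a bag; and for each vertex v the set of bags containing v is connected in the bag tree. The decomposition is therefore valid. The largest bag has 4 vertices, so the width is 3.

Yes; width 3.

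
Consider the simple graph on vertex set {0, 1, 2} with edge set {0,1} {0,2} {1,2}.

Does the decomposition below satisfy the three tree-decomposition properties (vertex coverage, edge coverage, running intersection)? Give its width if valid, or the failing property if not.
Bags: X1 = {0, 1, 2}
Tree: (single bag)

Yes; width 2.

Vertex coverage: the bags together contain {0, 1, 2}, the full vertex set. Edge coverage: each edge of G has both endpoints in at least one bag. Running intersection: for every vertex, the bags containing it form a connected subtree. All three properties hold, so this is a valid tree decomposition of width max|bag| − 1 = 2, and hence tw(G) ≤ 2.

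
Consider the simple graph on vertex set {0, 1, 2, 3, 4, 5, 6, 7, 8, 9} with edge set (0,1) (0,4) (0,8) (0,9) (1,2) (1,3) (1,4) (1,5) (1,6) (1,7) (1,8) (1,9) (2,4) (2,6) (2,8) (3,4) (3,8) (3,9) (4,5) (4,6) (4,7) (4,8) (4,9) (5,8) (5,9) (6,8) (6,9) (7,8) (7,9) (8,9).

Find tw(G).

4

A width-4 tree decomposition is:
Bags: B1 = {0, 1, 4, 8, 9}  B2 = {1, 4, 6, 8, 9}  B3 = {1, 3, 4, 8, 9}  B4 = {1, 4, 7, 8, 9}  B5 = {1, 4, 5, 8, 9}  B6 = {1, 2, 4, 6, 8}
Tree: B1–B2, B2–B3, B2–B4, B3–B5, B2–B6
Every bag has size at most 5, so the width is 5 − 1 = 4 and tw(G) ≤ 4. Conversely, {0, 1, 4, 8, 9} is a clique of size 5, and the vertices of any clique must share a bag in every tree decomposition; so some bag has ≥ 5 vertices and tw(G) ≥ 4. The upper and lower bounds meet at 4, so that is the treewidth.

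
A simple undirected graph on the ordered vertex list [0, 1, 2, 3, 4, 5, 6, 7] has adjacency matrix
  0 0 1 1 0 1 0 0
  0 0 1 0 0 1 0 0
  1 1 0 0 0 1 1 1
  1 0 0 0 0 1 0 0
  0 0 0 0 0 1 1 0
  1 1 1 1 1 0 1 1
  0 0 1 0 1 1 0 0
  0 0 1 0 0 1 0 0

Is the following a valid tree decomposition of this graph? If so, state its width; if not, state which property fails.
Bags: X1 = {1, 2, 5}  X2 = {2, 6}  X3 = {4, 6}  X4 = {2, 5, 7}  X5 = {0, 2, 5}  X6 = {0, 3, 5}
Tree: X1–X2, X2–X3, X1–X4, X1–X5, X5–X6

A tree decomposition must satisfy three properties: every vertex lies in some bag; for every edge, both endpoints lie together in some bag; and for every vertex, the bags containing it form a connected subtree. Here edge (5,6) lies in no bag, so the decomposition is invalid.

No — edge (5,6) lies in no bag.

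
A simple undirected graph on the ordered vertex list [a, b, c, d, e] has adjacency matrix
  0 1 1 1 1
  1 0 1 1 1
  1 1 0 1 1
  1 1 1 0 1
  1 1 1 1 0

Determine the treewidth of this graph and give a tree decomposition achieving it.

With just one bag of size 5, the width is 5 − 1 = 4, so tw(G) ≤ 4. For the lower bound, the 5 vertices {a, b, c, d, e} are pairwise adjacent, and any tree decomposition puts a clique entirely inside one bag — forcing width ≥ 4. Therefore the treewidth is 4.

Treewidth 4.
One optimal decomposition is:
Bags: B1 = {a, b, c, d, e}
Tree: (single bag)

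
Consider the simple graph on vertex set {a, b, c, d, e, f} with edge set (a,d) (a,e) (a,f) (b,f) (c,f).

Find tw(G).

A width-1 tree decomposition is:
Bags: B1 = {a, f}  B2 = {c, f}  B3 = {b, f}  B4 = {a, e}  B5 = {a, d}
Tree: B1–B2, B1–B3, B1–B4, B1–B5
Each bag holds 2 vertices, so the decomposition has width 1, which upper-bounds the treewidth. G has an edge, so its treewidth is at least 1. Therefore the treewidth is 1.

1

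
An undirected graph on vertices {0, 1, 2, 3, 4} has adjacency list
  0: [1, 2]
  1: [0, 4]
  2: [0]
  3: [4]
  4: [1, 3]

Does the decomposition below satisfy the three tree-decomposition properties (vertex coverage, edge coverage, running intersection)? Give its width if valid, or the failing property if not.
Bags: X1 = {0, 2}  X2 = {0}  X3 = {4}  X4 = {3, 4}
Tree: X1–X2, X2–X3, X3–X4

No — vertex 1 appears in no bag.

A tree decomposition must satisfy three properties: every vertex lies in some bag; for every edge, both endpoints lie together in some bag; and for every vertex, the bags containing it form a connected subtree. Here vertex 1 appears in no bag, so the decomposition is invalid.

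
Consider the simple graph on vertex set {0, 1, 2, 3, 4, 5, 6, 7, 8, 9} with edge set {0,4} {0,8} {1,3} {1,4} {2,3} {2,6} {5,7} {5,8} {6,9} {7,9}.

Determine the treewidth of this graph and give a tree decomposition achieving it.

Each bag holds 3 vertices, so the decomposition has width 2, which upper-bounds the treewidth. The edges 3–1–4–0–8–5–7–9–6–2–3 form a cycle, so G is not a tree and its treewidth is at least 2. Therefore the treewidth is 2.

Treewidth 2.
One such decomposition:
Bags: B1 = {1, 3, 4}  B2 = {0, 3, 4}  B3 = {0, 3, 8}  B4 = {3, 5, 8}  B5 = {3, 5, 7}  B6 = {3, 7, 9}  B7 = {3, 6, 9}  B8 = {2, 3, 6}
Tree: B1–B2, B2–B3, B3–B4, B4–B5, B5–B6, B6–B7, B7–B8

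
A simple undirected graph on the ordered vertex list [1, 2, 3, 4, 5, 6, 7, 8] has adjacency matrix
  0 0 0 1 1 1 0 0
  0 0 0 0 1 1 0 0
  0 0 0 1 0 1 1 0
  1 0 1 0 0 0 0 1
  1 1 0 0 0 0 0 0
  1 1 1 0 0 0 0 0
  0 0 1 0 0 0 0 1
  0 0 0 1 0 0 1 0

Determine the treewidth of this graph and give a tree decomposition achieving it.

The largest bag has 3 vertices, giving width 2; this decomposition certifies tw(G) ≤ 2. For the lower bound, G contains the cycle 2–5–1–6–2, so G is not a forest; only forests have treewidth ≤ 1, hence tw(G) ≥ 2. Combining the bounds, tw(G) = 2.

Treewidth 2.
One such decomposition:
Bags: B1 = {2, 5, 6}  B2 = {1, 5, 6}  B3 = {1, 3, 6}  B4 = {1, 3, 4}  B5 = {3, 4, 7}  B6 = {4, 7, 8}
Tree: B1–B2, B2–B3, B3–B4, B4–B5, B5–B6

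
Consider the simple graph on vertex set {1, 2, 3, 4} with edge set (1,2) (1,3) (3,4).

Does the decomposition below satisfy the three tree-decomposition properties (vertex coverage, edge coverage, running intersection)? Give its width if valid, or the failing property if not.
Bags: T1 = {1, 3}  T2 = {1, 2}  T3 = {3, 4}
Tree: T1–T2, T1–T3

Vertex coverage: the bags together contain {1, 2, 3, 4}, the full vertex set. Edge coverage: each edge of G has both endpoints in at least one bag. Running intersection: for every vertex, the bags containing it form a connected subtree. All three properties hold, so this is a valid tree decomposition of width max|bag| − 1 = 1, and hence tw(G) ≤ 1.

Yes; width 1.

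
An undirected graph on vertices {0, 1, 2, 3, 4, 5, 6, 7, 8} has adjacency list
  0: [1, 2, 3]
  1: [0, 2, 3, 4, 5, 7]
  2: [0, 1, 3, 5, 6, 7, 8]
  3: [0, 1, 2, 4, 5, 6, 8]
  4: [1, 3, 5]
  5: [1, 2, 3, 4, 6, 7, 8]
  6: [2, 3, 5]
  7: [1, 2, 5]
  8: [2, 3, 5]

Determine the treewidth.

A width-3 tree decomposition is:
Bags: B1 = {2, 3, 5, 8}  B2 = {1, 2, 3, 5}  B3 = {0, 1, 2, 3}  B4 = {2, 3, 5, 6}  B5 = {1, 2, 5, 7}  B6 = {1, 3, 4, 5}
Tree: B1–B2, B2–B3, B1–B4, B2–B5, B2–B6
The largest bag has 4 vertices, giving width 3; this decomposition certifies tw(G) ≤ 3. Conversely, {0, 1, 2, 3} is a clique of size 4, and the vertices of any clique must share a bag in every tree decomposition; so some bag has ≥ 4 vertices and tw(G) ≥ 3. Combining the bounds, tw(G) = 3.

3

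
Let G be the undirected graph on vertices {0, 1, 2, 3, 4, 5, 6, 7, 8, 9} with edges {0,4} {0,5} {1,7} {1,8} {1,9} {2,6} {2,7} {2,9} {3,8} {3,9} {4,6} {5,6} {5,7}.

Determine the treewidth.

A width-2 tree decomposition is:
Bags: B1 = {0, 4, 5}  B2 = {4, 5, 6}  B3 = {5, 6, 7}  B4 = {2, 6, 7}  B5 = {1, 2, 7}  B6 = {1, 2, 9}  B7 = {1, 8, 9}  B8 = {3, 8, 9}
Tree: B1–B2, B2–B3, B3–B4, B4–B5, B5–B6, B6–B7, B7–B8
The largest bag has 3 vertices, giving width 2; this decomposition certifies tw(G) ≤ 2. Since 0–4–6–5–0 is a cycle in G, G is not acyclic. Forests are exactly the graphs of treewidth ≤ 1, so tw(G) ≥ 2. Combining the bounds, tw(G) = 2.

2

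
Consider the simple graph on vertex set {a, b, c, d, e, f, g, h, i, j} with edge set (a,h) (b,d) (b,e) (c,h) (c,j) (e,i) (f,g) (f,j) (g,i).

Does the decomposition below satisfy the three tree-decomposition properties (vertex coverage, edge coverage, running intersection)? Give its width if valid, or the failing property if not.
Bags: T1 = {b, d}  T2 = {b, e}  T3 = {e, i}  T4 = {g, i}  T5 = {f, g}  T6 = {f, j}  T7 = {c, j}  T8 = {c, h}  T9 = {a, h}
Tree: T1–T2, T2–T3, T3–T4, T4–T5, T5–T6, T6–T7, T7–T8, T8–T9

Yes; width 1.

Checking the three conditions: (i) the bags cover all of {a, b, c, d, e, f, g, h, i, j}; (ii) for each edge, some bag contains both endpoints; (iii) the bags containing any fixed vertex form a subtree. All hold, so the decomposition is valid with width 2 − 1 = 1.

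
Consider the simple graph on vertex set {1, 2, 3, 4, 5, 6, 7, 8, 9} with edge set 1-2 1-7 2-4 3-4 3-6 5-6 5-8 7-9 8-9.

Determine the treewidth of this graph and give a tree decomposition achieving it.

Treewidth 2.
One such decomposition:
Bags: B1 = {1, 2, 7}  B2 = {2, 7, 9}  B3 = {2, 8, 9}  B4 = {2, 5, 8}  B5 = {2, 5, 6}  B6 = {2, 3, 6}  B7 = {2, 3, 4}
Tree: B1–B2, B2–B3, B3–B4, B4–B5, B5–B6, B6–B7

Every bag has size at most 3, so the width is 3 − 1 = 2 and tw(G) ≤ 2. For the lower bound, G contains the cycle 2–1–7–9–8–5–6–3–4–2, so G is not a forest; only forests have treewidth ≤ 1, hence tw(G) ≥ 2. Hence tw(G) = 2 exactly.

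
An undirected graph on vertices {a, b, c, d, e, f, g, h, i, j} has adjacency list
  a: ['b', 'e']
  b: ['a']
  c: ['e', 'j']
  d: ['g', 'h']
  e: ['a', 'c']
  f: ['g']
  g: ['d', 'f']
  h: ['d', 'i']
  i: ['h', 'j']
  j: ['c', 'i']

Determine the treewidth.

1

A width-1 tree decomposition is:
Bags: B1 = {a, b}  B2 = {a, e}  B3 = {c, e}  B4 = {c, j}  B5 = {i, j}  B6 = {h, i}  B7 = {d, h}  B8 = {d, g}  B9 = {f, g}
Tree: B1–B2, B2–B3, B3–B4, B4–B5, B5–B6, B6–B7, B7–B8, B8–B9
Each bag holds 2 vertices, so the decomposition has width 1, which upper-bounds the treewidth. Any graph with an edge has treewidth ≥ 1, and G has the edge b–a. Combining the bounds, tw(G) = 1.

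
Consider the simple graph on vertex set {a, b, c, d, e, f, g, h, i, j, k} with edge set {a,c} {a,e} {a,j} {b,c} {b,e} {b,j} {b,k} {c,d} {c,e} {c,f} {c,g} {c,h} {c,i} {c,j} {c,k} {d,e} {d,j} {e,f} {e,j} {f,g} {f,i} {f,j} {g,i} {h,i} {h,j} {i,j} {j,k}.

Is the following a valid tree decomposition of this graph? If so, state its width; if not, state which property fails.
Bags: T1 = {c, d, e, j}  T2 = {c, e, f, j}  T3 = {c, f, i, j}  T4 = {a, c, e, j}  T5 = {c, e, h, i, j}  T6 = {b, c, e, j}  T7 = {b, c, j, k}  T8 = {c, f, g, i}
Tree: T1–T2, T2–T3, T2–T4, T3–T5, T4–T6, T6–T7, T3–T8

No — bags containing vertex e are not connected in the tree.

A tree decomposition must satisfy three properties: every vertex lies in some bag; for every edge, both endpoints lie together in some bag; and for every vertex, the bags containing it form a connected subtree. Here bags containing vertex e are not connected in the tree, so the decomposition is invalid.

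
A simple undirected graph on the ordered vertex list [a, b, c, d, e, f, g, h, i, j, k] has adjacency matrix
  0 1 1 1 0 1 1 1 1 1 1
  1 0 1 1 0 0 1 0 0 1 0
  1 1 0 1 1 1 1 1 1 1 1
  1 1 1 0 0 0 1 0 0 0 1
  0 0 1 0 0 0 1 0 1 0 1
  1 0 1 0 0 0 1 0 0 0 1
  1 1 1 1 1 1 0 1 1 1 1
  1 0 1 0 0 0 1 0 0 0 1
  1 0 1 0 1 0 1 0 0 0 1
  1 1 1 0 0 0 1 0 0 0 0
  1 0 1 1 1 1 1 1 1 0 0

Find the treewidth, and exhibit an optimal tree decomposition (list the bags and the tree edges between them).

Treewidth 4.
One such decomposition:
Bags: B1 = {a, c, g, h, k}  B2 = {a, c, d, g, k}  B3 = {a, c, g, i, k}  B4 = {a, b, c, d, g}  B5 = {a, b, c, g, j}  B6 = {c, e, g, i, k}  B7 = {a, c, f, g, k}
Tree: B1–B2, B2–B3, B2–B4, B4–B5, B3–B6, B1–B7

Each bag holds 5 vertices, so the decomposition has width 4, which upper-bounds the treewidth. Conversely, {c, e, g, i, k} is a clique of size 5, and the vertices of any clique must share a bag in every tree decomposition; so some bag has ≥ 5 vertices and tw(G) ≥ 4. Hence tw(G) = 4 exactly.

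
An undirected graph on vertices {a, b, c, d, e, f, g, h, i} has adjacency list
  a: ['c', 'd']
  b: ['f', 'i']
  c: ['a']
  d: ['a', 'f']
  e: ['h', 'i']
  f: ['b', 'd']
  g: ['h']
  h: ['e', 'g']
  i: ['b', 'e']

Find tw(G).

A width-1 tree decomposition is:
Bags: B1 = {a, c}  B2 = {a, d}  B3 = {d, f}  B4 = {b, f}  B5 = {b, i}  B6 = {e, i}  B7 = {e, h}  B8 = {g, h}
Tree: B1–B2, B2–B3, B3–B4, B4–B5, B5–B6, B6–B7, B7–B8
The largest bag has 2 vertices, giving width 1; this decomposition certifies tw(G) ≤ 1. Any graph with an edge has treewidth ≥ 1, and G has the edge c–a. The upper and lower bounds meet at 1, so that is the treewidth.

1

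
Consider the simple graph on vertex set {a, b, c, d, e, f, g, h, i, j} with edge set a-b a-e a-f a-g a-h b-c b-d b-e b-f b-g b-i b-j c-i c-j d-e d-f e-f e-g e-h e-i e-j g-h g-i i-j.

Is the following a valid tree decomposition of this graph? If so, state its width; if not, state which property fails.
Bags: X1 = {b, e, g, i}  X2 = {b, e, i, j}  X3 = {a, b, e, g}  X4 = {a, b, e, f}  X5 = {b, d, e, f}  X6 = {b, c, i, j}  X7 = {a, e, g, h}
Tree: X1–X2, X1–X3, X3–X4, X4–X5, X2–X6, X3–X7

Checking the three conditions: (i) the bags cover all of {a, b, c, d, e, f, g, h, i, j}; (ii) for each edge, some bag contains both endpoints; (iii) the bags containing any fixed vertex form a subtree. All hold, so the decomposition is valid with width 4 − 1 = 3.

Yes; width 3.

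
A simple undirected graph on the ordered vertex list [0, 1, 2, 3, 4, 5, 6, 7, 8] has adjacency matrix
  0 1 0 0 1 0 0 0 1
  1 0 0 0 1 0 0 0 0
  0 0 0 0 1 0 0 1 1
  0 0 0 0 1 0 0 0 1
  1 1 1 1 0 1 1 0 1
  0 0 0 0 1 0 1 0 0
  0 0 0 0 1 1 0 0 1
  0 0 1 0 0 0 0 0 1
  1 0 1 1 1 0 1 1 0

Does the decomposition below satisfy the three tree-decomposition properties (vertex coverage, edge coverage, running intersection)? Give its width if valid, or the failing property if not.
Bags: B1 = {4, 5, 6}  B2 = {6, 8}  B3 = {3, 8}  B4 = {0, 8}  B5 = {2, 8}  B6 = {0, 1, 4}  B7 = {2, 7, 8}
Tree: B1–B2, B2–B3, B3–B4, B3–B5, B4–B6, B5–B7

No — edge (4,8) lies in no bag.

A tree decomposition must satisfy three properties: every vertex lies in some bag; for every edge, both endpoints lie together in some bag; and for every vertex, the bags containing it form a connected subtree. Here edge (4,8) lies in no bag, so the decomposition is invalid.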